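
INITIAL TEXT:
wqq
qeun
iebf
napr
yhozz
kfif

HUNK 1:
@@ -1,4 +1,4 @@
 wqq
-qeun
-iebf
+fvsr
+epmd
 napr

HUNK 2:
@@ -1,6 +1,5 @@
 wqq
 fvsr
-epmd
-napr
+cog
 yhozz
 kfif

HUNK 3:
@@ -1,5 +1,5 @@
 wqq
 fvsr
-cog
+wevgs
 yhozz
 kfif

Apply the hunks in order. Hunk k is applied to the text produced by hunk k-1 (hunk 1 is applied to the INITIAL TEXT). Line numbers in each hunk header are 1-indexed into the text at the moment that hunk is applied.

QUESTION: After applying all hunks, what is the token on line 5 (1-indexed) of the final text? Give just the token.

Answer: kfif

Derivation:
Hunk 1: at line 1 remove [qeun,iebf] add [fvsr,epmd] -> 6 lines: wqq fvsr epmd napr yhozz kfif
Hunk 2: at line 1 remove [epmd,napr] add [cog] -> 5 lines: wqq fvsr cog yhozz kfif
Hunk 3: at line 1 remove [cog] add [wevgs] -> 5 lines: wqq fvsr wevgs yhozz kfif
Final line 5: kfif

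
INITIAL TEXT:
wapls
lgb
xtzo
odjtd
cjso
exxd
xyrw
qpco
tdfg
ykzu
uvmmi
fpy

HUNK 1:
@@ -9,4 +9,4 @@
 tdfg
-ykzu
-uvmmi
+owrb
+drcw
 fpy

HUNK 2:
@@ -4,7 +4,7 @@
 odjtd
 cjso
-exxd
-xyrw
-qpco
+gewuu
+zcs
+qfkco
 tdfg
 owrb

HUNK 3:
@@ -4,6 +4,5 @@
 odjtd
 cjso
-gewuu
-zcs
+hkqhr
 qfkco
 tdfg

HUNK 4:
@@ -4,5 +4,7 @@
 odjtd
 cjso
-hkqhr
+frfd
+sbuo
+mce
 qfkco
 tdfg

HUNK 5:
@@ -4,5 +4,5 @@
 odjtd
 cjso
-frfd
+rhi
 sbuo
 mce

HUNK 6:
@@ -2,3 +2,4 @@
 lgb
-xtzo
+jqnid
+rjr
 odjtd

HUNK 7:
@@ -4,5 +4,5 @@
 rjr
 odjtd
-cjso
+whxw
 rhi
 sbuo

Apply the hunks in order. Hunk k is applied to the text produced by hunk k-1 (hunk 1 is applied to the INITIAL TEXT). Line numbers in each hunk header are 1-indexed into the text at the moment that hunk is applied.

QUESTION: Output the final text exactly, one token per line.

Answer: wapls
lgb
jqnid
rjr
odjtd
whxw
rhi
sbuo
mce
qfkco
tdfg
owrb
drcw
fpy

Derivation:
Hunk 1: at line 9 remove [ykzu,uvmmi] add [owrb,drcw] -> 12 lines: wapls lgb xtzo odjtd cjso exxd xyrw qpco tdfg owrb drcw fpy
Hunk 2: at line 4 remove [exxd,xyrw,qpco] add [gewuu,zcs,qfkco] -> 12 lines: wapls lgb xtzo odjtd cjso gewuu zcs qfkco tdfg owrb drcw fpy
Hunk 3: at line 4 remove [gewuu,zcs] add [hkqhr] -> 11 lines: wapls lgb xtzo odjtd cjso hkqhr qfkco tdfg owrb drcw fpy
Hunk 4: at line 4 remove [hkqhr] add [frfd,sbuo,mce] -> 13 lines: wapls lgb xtzo odjtd cjso frfd sbuo mce qfkco tdfg owrb drcw fpy
Hunk 5: at line 4 remove [frfd] add [rhi] -> 13 lines: wapls lgb xtzo odjtd cjso rhi sbuo mce qfkco tdfg owrb drcw fpy
Hunk 6: at line 2 remove [xtzo] add [jqnid,rjr] -> 14 lines: wapls lgb jqnid rjr odjtd cjso rhi sbuo mce qfkco tdfg owrb drcw fpy
Hunk 7: at line 4 remove [cjso] add [whxw] -> 14 lines: wapls lgb jqnid rjr odjtd whxw rhi sbuo mce qfkco tdfg owrb drcw fpy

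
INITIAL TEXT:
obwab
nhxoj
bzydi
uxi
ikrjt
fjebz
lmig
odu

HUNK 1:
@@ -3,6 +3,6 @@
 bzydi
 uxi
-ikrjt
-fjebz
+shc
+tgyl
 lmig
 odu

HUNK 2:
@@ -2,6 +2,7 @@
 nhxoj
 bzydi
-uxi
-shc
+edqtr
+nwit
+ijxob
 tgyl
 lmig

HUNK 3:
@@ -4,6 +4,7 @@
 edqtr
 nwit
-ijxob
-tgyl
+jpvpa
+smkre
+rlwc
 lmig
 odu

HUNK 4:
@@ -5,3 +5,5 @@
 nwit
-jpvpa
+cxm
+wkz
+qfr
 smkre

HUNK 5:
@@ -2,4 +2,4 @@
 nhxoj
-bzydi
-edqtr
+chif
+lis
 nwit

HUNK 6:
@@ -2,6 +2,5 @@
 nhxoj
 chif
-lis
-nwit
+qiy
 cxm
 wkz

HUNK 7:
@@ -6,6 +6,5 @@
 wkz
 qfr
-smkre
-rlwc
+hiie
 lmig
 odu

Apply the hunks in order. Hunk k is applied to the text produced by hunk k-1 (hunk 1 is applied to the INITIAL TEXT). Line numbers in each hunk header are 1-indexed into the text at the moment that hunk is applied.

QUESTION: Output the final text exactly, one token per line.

Hunk 1: at line 3 remove [ikrjt,fjebz] add [shc,tgyl] -> 8 lines: obwab nhxoj bzydi uxi shc tgyl lmig odu
Hunk 2: at line 2 remove [uxi,shc] add [edqtr,nwit,ijxob] -> 9 lines: obwab nhxoj bzydi edqtr nwit ijxob tgyl lmig odu
Hunk 3: at line 4 remove [ijxob,tgyl] add [jpvpa,smkre,rlwc] -> 10 lines: obwab nhxoj bzydi edqtr nwit jpvpa smkre rlwc lmig odu
Hunk 4: at line 5 remove [jpvpa] add [cxm,wkz,qfr] -> 12 lines: obwab nhxoj bzydi edqtr nwit cxm wkz qfr smkre rlwc lmig odu
Hunk 5: at line 2 remove [bzydi,edqtr] add [chif,lis] -> 12 lines: obwab nhxoj chif lis nwit cxm wkz qfr smkre rlwc lmig odu
Hunk 6: at line 2 remove [lis,nwit] add [qiy] -> 11 lines: obwab nhxoj chif qiy cxm wkz qfr smkre rlwc lmig odu
Hunk 7: at line 6 remove [smkre,rlwc] add [hiie] -> 10 lines: obwab nhxoj chif qiy cxm wkz qfr hiie lmig odu

Answer: obwab
nhxoj
chif
qiy
cxm
wkz
qfr
hiie
lmig
odu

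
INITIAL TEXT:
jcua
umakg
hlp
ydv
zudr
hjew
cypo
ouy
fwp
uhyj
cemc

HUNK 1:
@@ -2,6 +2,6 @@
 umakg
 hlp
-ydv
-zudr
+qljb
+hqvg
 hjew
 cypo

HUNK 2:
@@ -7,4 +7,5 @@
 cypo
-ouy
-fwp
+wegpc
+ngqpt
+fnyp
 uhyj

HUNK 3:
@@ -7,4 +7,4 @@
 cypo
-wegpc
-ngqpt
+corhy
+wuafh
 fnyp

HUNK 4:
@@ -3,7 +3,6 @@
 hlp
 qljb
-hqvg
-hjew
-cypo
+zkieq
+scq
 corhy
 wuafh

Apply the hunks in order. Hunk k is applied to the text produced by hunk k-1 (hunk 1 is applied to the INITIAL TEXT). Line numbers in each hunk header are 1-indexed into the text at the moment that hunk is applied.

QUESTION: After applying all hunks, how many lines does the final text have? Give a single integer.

Answer: 11

Derivation:
Hunk 1: at line 2 remove [ydv,zudr] add [qljb,hqvg] -> 11 lines: jcua umakg hlp qljb hqvg hjew cypo ouy fwp uhyj cemc
Hunk 2: at line 7 remove [ouy,fwp] add [wegpc,ngqpt,fnyp] -> 12 lines: jcua umakg hlp qljb hqvg hjew cypo wegpc ngqpt fnyp uhyj cemc
Hunk 3: at line 7 remove [wegpc,ngqpt] add [corhy,wuafh] -> 12 lines: jcua umakg hlp qljb hqvg hjew cypo corhy wuafh fnyp uhyj cemc
Hunk 4: at line 3 remove [hqvg,hjew,cypo] add [zkieq,scq] -> 11 lines: jcua umakg hlp qljb zkieq scq corhy wuafh fnyp uhyj cemc
Final line count: 11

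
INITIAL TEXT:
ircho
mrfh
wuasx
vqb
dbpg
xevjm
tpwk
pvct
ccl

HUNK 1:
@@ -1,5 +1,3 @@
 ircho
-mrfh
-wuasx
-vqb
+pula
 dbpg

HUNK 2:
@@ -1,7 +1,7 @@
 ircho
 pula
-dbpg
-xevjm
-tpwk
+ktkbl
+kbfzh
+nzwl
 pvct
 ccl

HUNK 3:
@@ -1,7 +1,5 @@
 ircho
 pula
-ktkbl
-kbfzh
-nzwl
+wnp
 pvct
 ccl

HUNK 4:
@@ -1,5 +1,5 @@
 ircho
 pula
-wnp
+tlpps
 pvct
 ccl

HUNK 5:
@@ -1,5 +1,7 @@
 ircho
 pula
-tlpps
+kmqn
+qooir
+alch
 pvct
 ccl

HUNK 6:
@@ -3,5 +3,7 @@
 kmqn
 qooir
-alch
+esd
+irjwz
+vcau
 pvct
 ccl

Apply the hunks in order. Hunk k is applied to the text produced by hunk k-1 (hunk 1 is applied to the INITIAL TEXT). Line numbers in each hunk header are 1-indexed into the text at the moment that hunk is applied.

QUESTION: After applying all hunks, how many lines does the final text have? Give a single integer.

Answer: 9

Derivation:
Hunk 1: at line 1 remove [mrfh,wuasx,vqb] add [pula] -> 7 lines: ircho pula dbpg xevjm tpwk pvct ccl
Hunk 2: at line 1 remove [dbpg,xevjm,tpwk] add [ktkbl,kbfzh,nzwl] -> 7 lines: ircho pula ktkbl kbfzh nzwl pvct ccl
Hunk 3: at line 1 remove [ktkbl,kbfzh,nzwl] add [wnp] -> 5 lines: ircho pula wnp pvct ccl
Hunk 4: at line 1 remove [wnp] add [tlpps] -> 5 lines: ircho pula tlpps pvct ccl
Hunk 5: at line 1 remove [tlpps] add [kmqn,qooir,alch] -> 7 lines: ircho pula kmqn qooir alch pvct ccl
Hunk 6: at line 3 remove [alch] add [esd,irjwz,vcau] -> 9 lines: ircho pula kmqn qooir esd irjwz vcau pvct ccl
Final line count: 9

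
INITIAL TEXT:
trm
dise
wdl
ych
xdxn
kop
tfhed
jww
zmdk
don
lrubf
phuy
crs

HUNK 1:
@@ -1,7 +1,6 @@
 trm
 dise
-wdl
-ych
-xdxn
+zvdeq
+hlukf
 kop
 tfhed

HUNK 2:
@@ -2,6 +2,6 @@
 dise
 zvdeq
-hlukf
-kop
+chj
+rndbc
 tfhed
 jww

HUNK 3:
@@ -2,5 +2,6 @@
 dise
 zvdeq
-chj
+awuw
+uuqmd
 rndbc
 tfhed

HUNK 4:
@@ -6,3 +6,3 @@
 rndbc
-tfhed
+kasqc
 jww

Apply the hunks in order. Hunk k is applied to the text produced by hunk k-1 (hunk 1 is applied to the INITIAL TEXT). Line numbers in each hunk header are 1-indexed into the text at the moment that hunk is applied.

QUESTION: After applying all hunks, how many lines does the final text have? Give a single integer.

Answer: 13

Derivation:
Hunk 1: at line 1 remove [wdl,ych,xdxn] add [zvdeq,hlukf] -> 12 lines: trm dise zvdeq hlukf kop tfhed jww zmdk don lrubf phuy crs
Hunk 2: at line 2 remove [hlukf,kop] add [chj,rndbc] -> 12 lines: trm dise zvdeq chj rndbc tfhed jww zmdk don lrubf phuy crs
Hunk 3: at line 2 remove [chj] add [awuw,uuqmd] -> 13 lines: trm dise zvdeq awuw uuqmd rndbc tfhed jww zmdk don lrubf phuy crs
Hunk 4: at line 6 remove [tfhed] add [kasqc] -> 13 lines: trm dise zvdeq awuw uuqmd rndbc kasqc jww zmdk don lrubf phuy crs
Final line count: 13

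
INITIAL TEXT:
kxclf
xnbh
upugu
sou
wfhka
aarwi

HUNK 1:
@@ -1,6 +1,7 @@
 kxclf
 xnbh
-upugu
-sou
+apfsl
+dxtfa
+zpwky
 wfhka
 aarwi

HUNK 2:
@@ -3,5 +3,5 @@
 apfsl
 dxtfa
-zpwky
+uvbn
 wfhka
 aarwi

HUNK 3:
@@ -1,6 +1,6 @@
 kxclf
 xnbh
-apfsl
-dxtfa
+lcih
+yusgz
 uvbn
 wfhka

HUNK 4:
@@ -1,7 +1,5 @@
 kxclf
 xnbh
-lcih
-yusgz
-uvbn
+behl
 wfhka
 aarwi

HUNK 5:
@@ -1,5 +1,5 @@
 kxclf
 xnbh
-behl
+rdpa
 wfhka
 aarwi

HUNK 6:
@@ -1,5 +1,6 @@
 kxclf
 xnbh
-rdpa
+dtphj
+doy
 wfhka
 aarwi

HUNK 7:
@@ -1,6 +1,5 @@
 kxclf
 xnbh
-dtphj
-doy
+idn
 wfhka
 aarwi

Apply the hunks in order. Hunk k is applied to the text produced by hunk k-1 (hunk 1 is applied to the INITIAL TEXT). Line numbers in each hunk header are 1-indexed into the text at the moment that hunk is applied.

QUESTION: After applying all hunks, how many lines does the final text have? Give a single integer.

Answer: 5

Derivation:
Hunk 1: at line 1 remove [upugu,sou] add [apfsl,dxtfa,zpwky] -> 7 lines: kxclf xnbh apfsl dxtfa zpwky wfhka aarwi
Hunk 2: at line 3 remove [zpwky] add [uvbn] -> 7 lines: kxclf xnbh apfsl dxtfa uvbn wfhka aarwi
Hunk 3: at line 1 remove [apfsl,dxtfa] add [lcih,yusgz] -> 7 lines: kxclf xnbh lcih yusgz uvbn wfhka aarwi
Hunk 4: at line 1 remove [lcih,yusgz,uvbn] add [behl] -> 5 lines: kxclf xnbh behl wfhka aarwi
Hunk 5: at line 1 remove [behl] add [rdpa] -> 5 lines: kxclf xnbh rdpa wfhka aarwi
Hunk 6: at line 1 remove [rdpa] add [dtphj,doy] -> 6 lines: kxclf xnbh dtphj doy wfhka aarwi
Hunk 7: at line 1 remove [dtphj,doy] add [idn] -> 5 lines: kxclf xnbh idn wfhka aarwi
Final line count: 5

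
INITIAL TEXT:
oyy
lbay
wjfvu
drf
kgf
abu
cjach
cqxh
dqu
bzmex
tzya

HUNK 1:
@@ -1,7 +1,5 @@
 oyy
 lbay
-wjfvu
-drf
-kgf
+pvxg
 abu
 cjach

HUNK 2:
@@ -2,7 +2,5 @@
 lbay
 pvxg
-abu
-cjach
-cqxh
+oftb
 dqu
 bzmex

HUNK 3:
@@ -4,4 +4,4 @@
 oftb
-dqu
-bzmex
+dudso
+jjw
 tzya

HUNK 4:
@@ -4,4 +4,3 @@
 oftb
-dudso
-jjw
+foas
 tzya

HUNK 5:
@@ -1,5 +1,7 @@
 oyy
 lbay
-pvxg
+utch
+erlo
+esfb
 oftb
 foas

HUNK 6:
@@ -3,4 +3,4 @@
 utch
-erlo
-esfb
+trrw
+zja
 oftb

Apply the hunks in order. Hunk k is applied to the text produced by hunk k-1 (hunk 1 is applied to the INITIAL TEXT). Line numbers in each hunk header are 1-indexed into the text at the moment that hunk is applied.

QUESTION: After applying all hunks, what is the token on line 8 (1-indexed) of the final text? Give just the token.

Answer: tzya

Derivation:
Hunk 1: at line 1 remove [wjfvu,drf,kgf] add [pvxg] -> 9 lines: oyy lbay pvxg abu cjach cqxh dqu bzmex tzya
Hunk 2: at line 2 remove [abu,cjach,cqxh] add [oftb] -> 7 lines: oyy lbay pvxg oftb dqu bzmex tzya
Hunk 3: at line 4 remove [dqu,bzmex] add [dudso,jjw] -> 7 lines: oyy lbay pvxg oftb dudso jjw tzya
Hunk 4: at line 4 remove [dudso,jjw] add [foas] -> 6 lines: oyy lbay pvxg oftb foas tzya
Hunk 5: at line 1 remove [pvxg] add [utch,erlo,esfb] -> 8 lines: oyy lbay utch erlo esfb oftb foas tzya
Hunk 6: at line 3 remove [erlo,esfb] add [trrw,zja] -> 8 lines: oyy lbay utch trrw zja oftb foas tzya
Final line 8: tzya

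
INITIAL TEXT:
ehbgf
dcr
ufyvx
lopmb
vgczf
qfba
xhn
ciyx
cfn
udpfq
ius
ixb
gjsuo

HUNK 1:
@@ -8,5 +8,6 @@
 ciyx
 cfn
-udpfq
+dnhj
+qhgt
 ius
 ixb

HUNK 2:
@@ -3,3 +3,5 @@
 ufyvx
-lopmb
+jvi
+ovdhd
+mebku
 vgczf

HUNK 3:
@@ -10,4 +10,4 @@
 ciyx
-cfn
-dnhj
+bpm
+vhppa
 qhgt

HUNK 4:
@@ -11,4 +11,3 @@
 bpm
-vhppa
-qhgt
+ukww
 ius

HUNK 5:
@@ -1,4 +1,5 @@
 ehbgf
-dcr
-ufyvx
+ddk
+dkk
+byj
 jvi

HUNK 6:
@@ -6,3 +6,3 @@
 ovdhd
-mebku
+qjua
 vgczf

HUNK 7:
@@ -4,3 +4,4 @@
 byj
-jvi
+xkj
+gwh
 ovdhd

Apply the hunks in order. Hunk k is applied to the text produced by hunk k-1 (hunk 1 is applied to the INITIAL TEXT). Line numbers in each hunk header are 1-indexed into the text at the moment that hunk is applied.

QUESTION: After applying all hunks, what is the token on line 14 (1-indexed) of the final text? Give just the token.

Answer: ukww

Derivation:
Hunk 1: at line 8 remove [udpfq] add [dnhj,qhgt] -> 14 lines: ehbgf dcr ufyvx lopmb vgczf qfba xhn ciyx cfn dnhj qhgt ius ixb gjsuo
Hunk 2: at line 3 remove [lopmb] add [jvi,ovdhd,mebku] -> 16 lines: ehbgf dcr ufyvx jvi ovdhd mebku vgczf qfba xhn ciyx cfn dnhj qhgt ius ixb gjsuo
Hunk 3: at line 10 remove [cfn,dnhj] add [bpm,vhppa] -> 16 lines: ehbgf dcr ufyvx jvi ovdhd mebku vgczf qfba xhn ciyx bpm vhppa qhgt ius ixb gjsuo
Hunk 4: at line 11 remove [vhppa,qhgt] add [ukww] -> 15 lines: ehbgf dcr ufyvx jvi ovdhd mebku vgczf qfba xhn ciyx bpm ukww ius ixb gjsuo
Hunk 5: at line 1 remove [dcr,ufyvx] add [ddk,dkk,byj] -> 16 lines: ehbgf ddk dkk byj jvi ovdhd mebku vgczf qfba xhn ciyx bpm ukww ius ixb gjsuo
Hunk 6: at line 6 remove [mebku] add [qjua] -> 16 lines: ehbgf ddk dkk byj jvi ovdhd qjua vgczf qfba xhn ciyx bpm ukww ius ixb gjsuo
Hunk 7: at line 4 remove [jvi] add [xkj,gwh] -> 17 lines: ehbgf ddk dkk byj xkj gwh ovdhd qjua vgczf qfba xhn ciyx bpm ukww ius ixb gjsuo
Final line 14: ukww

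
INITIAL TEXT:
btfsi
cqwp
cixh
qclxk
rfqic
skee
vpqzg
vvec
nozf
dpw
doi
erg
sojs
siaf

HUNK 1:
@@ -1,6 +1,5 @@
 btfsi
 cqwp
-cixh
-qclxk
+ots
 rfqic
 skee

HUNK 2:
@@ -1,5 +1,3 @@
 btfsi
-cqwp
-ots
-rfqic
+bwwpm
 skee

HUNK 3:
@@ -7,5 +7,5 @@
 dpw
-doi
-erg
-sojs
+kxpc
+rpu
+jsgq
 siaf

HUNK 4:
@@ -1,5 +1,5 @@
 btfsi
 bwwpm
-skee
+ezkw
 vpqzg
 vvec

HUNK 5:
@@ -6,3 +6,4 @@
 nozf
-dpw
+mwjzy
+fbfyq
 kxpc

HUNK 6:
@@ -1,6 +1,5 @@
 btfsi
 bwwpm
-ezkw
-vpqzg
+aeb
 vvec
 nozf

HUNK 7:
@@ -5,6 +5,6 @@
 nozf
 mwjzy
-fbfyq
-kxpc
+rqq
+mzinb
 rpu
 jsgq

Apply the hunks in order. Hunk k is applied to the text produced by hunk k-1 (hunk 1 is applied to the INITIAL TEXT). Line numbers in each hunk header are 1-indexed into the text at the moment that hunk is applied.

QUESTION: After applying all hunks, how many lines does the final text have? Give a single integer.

Answer: 11

Derivation:
Hunk 1: at line 1 remove [cixh,qclxk] add [ots] -> 13 lines: btfsi cqwp ots rfqic skee vpqzg vvec nozf dpw doi erg sojs siaf
Hunk 2: at line 1 remove [cqwp,ots,rfqic] add [bwwpm] -> 11 lines: btfsi bwwpm skee vpqzg vvec nozf dpw doi erg sojs siaf
Hunk 3: at line 7 remove [doi,erg,sojs] add [kxpc,rpu,jsgq] -> 11 lines: btfsi bwwpm skee vpqzg vvec nozf dpw kxpc rpu jsgq siaf
Hunk 4: at line 1 remove [skee] add [ezkw] -> 11 lines: btfsi bwwpm ezkw vpqzg vvec nozf dpw kxpc rpu jsgq siaf
Hunk 5: at line 6 remove [dpw] add [mwjzy,fbfyq] -> 12 lines: btfsi bwwpm ezkw vpqzg vvec nozf mwjzy fbfyq kxpc rpu jsgq siaf
Hunk 6: at line 1 remove [ezkw,vpqzg] add [aeb] -> 11 lines: btfsi bwwpm aeb vvec nozf mwjzy fbfyq kxpc rpu jsgq siaf
Hunk 7: at line 5 remove [fbfyq,kxpc] add [rqq,mzinb] -> 11 lines: btfsi bwwpm aeb vvec nozf mwjzy rqq mzinb rpu jsgq siaf
Final line count: 11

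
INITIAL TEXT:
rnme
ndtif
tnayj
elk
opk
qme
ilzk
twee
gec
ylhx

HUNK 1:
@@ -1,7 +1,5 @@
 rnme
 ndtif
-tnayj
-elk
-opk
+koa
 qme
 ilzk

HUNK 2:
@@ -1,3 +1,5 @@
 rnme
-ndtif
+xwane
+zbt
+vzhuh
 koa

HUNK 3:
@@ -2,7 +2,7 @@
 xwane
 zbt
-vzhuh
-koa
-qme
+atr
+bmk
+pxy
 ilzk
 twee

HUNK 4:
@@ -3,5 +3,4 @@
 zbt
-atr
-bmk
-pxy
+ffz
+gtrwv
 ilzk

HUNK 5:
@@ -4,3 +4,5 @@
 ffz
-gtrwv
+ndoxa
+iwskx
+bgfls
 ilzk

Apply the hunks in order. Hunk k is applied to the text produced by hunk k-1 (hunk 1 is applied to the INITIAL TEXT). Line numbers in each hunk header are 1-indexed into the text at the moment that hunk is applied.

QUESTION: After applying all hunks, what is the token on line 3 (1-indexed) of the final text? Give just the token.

Hunk 1: at line 1 remove [tnayj,elk,opk] add [koa] -> 8 lines: rnme ndtif koa qme ilzk twee gec ylhx
Hunk 2: at line 1 remove [ndtif] add [xwane,zbt,vzhuh] -> 10 lines: rnme xwane zbt vzhuh koa qme ilzk twee gec ylhx
Hunk 3: at line 2 remove [vzhuh,koa,qme] add [atr,bmk,pxy] -> 10 lines: rnme xwane zbt atr bmk pxy ilzk twee gec ylhx
Hunk 4: at line 3 remove [atr,bmk,pxy] add [ffz,gtrwv] -> 9 lines: rnme xwane zbt ffz gtrwv ilzk twee gec ylhx
Hunk 5: at line 4 remove [gtrwv] add [ndoxa,iwskx,bgfls] -> 11 lines: rnme xwane zbt ffz ndoxa iwskx bgfls ilzk twee gec ylhx
Final line 3: zbt

Answer: zbt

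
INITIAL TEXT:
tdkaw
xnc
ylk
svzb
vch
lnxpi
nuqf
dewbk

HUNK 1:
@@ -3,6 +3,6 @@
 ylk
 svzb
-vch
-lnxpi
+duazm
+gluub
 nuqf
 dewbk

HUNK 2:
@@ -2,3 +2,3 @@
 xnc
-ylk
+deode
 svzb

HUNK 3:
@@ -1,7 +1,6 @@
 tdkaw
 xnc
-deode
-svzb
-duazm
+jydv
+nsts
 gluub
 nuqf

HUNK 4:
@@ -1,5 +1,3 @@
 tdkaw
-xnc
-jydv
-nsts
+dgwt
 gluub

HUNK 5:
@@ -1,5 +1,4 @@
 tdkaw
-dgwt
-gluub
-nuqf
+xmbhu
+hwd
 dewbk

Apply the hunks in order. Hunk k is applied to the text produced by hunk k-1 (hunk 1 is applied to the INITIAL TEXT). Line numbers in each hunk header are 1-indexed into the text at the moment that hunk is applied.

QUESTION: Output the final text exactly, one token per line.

Answer: tdkaw
xmbhu
hwd
dewbk

Derivation:
Hunk 1: at line 3 remove [vch,lnxpi] add [duazm,gluub] -> 8 lines: tdkaw xnc ylk svzb duazm gluub nuqf dewbk
Hunk 2: at line 2 remove [ylk] add [deode] -> 8 lines: tdkaw xnc deode svzb duazm gluub nuqf dewbk
Hunk 3: at line 1 remove [deode,svzb,duazm] add [jydv,nsts] -> 7 lines: tdkaw xnc jydv nsts gluub nuqf dewbk
Hunk 4: at line 1 remove [xnc,jydv,nsts] add [dgwt] -> 5 lines: tdkaw dgwt gluub nuqf dewbk
Hunk 5: at line 1 remove [dgwt,gluub,nuqf] add [xmbhu,hwd] -> 4 lines: tdkaw xmbhu hwd dewbk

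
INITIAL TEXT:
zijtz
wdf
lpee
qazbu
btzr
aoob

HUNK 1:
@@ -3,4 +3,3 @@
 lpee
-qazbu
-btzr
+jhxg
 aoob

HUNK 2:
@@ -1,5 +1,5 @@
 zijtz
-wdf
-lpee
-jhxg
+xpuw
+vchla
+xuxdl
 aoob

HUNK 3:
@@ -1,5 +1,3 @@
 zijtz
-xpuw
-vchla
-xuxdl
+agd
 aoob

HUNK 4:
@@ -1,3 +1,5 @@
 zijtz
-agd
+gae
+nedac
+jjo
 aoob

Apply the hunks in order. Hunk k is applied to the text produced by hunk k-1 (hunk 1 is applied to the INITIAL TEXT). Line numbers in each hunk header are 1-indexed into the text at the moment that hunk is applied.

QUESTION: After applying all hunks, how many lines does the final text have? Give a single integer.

Hunk 1: at line 3 remove [qazbu,btzr] add [jhxg] -> 5 lines: zijtz wdf lpee jhxg aoob
Hunk 2: at line 1 remove [wdf,lpee,jhxg] add [xpuw,vchla,xuxdl] -> 5 lines: zijtz xpuw vchla xuxdl aoob
Hunk 3: at line 1 remove [xpuw,vchla,xuxdl] add [agd] -> 3 lines: zijtz agd aoob
Hunk 4: at line 1 remove [agd] add [gae,nedac,jjo] -> 5 lines: zijtz gae nedac jjo aoob
Final line count: 5

Answer: 5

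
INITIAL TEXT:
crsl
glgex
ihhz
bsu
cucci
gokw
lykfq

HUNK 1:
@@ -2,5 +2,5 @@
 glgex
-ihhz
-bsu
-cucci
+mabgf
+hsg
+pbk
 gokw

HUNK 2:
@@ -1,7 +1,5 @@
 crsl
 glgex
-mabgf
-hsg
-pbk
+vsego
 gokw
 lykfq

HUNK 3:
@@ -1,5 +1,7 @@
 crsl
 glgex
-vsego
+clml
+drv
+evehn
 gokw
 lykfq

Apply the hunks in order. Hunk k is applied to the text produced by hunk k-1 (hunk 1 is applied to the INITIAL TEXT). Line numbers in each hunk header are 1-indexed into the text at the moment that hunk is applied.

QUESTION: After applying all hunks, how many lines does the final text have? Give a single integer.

Hunk 1: at line 2 remove [ihhz,bsu,cucci] add [mabgf,hsg,pbk] -> 7 lines: crsl glgex mabgf hsg pbk gokw lykfq
Hunk 2: at line 1 remove [mabgf,hsg,pbk] add [vsego] -> 5 lines: crsl glgex vsego gokw lykfq
Hunk 3: at line 1 remove [vsego] add [clml,drv,evehn] -> 7 lines: crsl glgex clml drv evehn gokw lykfq
Final line count: 7

Answer: 7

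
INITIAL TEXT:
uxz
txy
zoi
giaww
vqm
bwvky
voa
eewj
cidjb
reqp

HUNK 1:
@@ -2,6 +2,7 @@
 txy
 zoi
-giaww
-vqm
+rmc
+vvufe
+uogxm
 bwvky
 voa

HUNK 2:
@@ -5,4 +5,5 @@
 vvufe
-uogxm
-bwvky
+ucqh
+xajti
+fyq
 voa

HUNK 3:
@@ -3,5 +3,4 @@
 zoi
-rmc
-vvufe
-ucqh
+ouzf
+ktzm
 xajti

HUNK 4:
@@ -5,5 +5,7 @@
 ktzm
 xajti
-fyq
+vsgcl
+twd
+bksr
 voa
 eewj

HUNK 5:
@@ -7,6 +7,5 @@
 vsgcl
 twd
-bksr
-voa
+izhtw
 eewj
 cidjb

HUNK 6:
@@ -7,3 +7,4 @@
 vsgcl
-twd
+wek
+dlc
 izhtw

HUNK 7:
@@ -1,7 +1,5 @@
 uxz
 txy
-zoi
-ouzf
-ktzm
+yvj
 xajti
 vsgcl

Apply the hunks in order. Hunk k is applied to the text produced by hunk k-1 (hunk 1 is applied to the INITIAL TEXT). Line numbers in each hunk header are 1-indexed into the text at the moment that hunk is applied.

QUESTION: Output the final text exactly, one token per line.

Hunk 1: at line 2 remove [giaww,vqm] add [rmc,vvufe,uogxm] -> 11 lines: uxz txy zoi rmc vvufe uogxm bwvky voa eewj cidjb reqp
Hunk 2: at line 5 remove [uogxm,bwvky] add [ucqh,xajti,fyq] -> 12 lines: uxz txy zoi rmc vvufe ucqh xajti fyq voa eewj cidjb reqp
Hunk 3: at line 3 remove [rmc,vvufe,ucqh] add [ouzf,ktzm] -> 11 lines: uxz txy zoi ouzf ktzm xajti fyq voa eewj cidjb reqp
Hunk 4: at line 5 remove [fyq] add [vsgcl,twd,bksr] -> 13 lines: uxz txy zoi ouzf ktzm xajti vsgcl twd bksr voa eewj cidjb reqp
Hunk 5: at line 7 remove [bksr,voa] add [izhtw] -> 12 lines: uxz txy zoi ouzf ktzm xajti vsgcl twd izhtw eewj cidjb reqp
Hunk 6: at line 7 remove [twd] add [wek,dlc] -> 13 lines: uxz txy zoi ouzf ktzm xajti vsgcl wek dlc izhtw eewj cidjb reqp
Hunk 7: at line 1 remove [zoi,ouzf,ktzm] add [yvj] -> 11 lines: uxz txy yvj xajti vsgcl wek dlc izhtw eewj cidjb reqp

Answer: uxz
txy
yvj
xajti
vsgcl
wek
dlc
izhtw
eewj
cidjb
reqp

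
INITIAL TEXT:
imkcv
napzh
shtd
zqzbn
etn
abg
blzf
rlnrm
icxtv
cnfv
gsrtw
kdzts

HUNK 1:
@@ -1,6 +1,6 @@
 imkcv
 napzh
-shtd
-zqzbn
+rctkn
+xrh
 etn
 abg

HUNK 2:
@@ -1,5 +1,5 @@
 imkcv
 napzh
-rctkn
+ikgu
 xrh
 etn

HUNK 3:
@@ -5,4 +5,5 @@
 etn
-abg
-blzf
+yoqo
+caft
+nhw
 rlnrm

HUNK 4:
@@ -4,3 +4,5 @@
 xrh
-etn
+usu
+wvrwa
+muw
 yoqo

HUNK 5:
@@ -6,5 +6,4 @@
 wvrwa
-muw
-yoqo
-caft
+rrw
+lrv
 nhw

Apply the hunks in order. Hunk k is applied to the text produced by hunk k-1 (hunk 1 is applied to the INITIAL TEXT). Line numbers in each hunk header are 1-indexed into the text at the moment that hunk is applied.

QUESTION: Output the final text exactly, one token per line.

Hunk 1: at line 1 remove [shtd,zqzbn] add [rctkn,xrh] -> 12 lines: imkcv napzh rctkn xrh etn abg blzf rlnrm icxtv cnfv gsrtw kdzts
Hunk 2: at line 1 remove [rctkn] add [ikgu] -> 12 lines: imkcv napzh ikgu xrh etn abg blzf rlnrm icxtv cnfv gsrtw kdzts
Hunk 3: at line 5 remove [abg,blzf] add [yoqo,caft,nhw] -> 13 lines: imkcv napzh ikgu xrh etn yoqo caft nhw rlnrm icxtv cnfv gsrtw kdzts
Hunk 4: at line 4 remove [etn] add [usu,wvrwa,muw] -> 15 lines: imkcv napzh ikgu xrh usu wvrwa muw yoqo caft nhw rlnrm icxtv cnfv gsrtw kdzts
Hunk 5: at line 6 remove [muw,yoqo,caft] add [rrw,lrv] -> 14 lines: imkcv napzh ikgu xrh usu wvrwa rrw lrv nhw rlnrm icxtv cnfv gsrtw kdzts

Answer: imkcv
napzh
ikgu
xrh
usu
wvrwa
rrw
lrv
nhw
rlnrm
icxtv
cnfv
gsrtw
kdzts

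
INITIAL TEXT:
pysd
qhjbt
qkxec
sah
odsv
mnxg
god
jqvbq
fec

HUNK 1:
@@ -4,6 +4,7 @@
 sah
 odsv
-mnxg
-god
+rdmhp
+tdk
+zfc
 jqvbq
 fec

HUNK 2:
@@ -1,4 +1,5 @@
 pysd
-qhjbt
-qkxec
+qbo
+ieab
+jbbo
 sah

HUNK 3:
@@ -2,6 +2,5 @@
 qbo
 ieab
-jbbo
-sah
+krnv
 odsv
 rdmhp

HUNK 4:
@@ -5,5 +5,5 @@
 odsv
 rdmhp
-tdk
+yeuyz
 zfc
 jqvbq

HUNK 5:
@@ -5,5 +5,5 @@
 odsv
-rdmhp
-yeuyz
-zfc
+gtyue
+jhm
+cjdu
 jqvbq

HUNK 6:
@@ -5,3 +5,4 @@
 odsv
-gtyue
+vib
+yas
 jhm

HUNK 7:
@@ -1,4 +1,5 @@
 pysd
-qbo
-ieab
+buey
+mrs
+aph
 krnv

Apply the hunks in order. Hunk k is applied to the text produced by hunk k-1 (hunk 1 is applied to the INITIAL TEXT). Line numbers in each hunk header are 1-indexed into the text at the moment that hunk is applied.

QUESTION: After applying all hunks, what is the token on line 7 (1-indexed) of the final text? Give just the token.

Hunk 1: at line 4 remove [mnxg,god] add [rdmhp,tdk,zfc] -> 10 lines: pysd qhjbt qkxec sah odsv rdmhp tdk zfc jqvbq fec
Hunk 2: at line 1 remove [qhjbt,qkxec] add [qbo,ieab,jbbo] -> 11 lines: pysd qbo ieab jbbo sah odsv rdmhp tdk zfc jqvbq fec
Hunk 3: at line 2 remove [jbbo,sah] add [krnv] -> 10 lines: pysd qbo ieab krnv odsv rdmhp tdk zfc jqvbq fec
Hunk 4: at line 5 remove [tdk] add [yeuyz] -> 10 lines: pysd qbo ieab krnv odsv rdmhp yeuyz zfc jqvbq fec
Hunk 5: at line 5 remove [rdmhp,yeuyz,zfc] add [gtyue,jhm,cjdu] -> 10 lines: pysd qbo ieab krnv odsv gtyue jhm cjdu jqvbq fec
Hunk 6: at line 5 remove [gtyue] add [vib,yas] -> 11 lines: pysd qbo ieab krnv odsv vib yas jhm cjdu jqvbq fec
Hunk 7: at line 1 remove [qbo,ieab] add [buey,mrs,aph] -> 12 lines: pysd buey mrs aph krnv odsv vib yas jhm cjdu jqvbq fec
Final line 7: vib

Answer: vib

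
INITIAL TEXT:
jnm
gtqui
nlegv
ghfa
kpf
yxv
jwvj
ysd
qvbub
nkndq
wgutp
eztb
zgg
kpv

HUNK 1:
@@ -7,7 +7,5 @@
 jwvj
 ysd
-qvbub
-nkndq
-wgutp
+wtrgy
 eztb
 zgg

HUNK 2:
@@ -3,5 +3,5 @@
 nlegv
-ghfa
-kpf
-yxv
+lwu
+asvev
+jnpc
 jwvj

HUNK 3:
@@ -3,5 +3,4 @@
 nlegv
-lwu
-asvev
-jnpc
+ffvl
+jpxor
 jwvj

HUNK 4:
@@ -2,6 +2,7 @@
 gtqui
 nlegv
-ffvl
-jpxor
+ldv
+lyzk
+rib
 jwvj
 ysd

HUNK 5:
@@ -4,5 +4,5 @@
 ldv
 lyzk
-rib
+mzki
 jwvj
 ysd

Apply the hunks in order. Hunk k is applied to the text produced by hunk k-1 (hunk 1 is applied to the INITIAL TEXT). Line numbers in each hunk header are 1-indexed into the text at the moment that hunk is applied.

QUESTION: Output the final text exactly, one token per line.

Answer: jnm
gtqui
nlegv
ldv
lyzk
mzki
jwvj
ysd
wtrgy
eztb
zgg
kpv

Derivation:
Hunk 1: at line 7 remove [qvbub,nkndq,wgutp] add [wtrgy] -> 12 lines: jnm gtqui nlegv ghfa kpf yxv jwvj ysd wtrgy eztb zgg kpv
Hunk 2: at line 3 remove [ghfa,kpf,yxv] add [lwu,asvev,jnpc] -> 12 lines: jnm gtqui nlegv lwu asvev jnpc jwvj ysd wtrgy eztb zgg kpv
Hunk 3: at line 3 remove [lwu,asvev,jnpc] add [ffvl,jpxor] -> 11 lines: jnm gtqui nlegv ffvl jpxor jwvj ysd wtrgy eztb zgg kpv
Hunk 4: at line 2 remove [ffvl,jpxor] add [ldv,lyzk,rib] -> 12 lines: jnm gtqui nlegv ldv lyzk rib jwvj ysd wtrgy eztb zgg kpv
Hunk 5: at line 4 remove [rib] add [mzki] -> 12 lines: jnm gtqui nlegv ldv lyzk mzki jwvj ysd wtrgy eztb zgg kpv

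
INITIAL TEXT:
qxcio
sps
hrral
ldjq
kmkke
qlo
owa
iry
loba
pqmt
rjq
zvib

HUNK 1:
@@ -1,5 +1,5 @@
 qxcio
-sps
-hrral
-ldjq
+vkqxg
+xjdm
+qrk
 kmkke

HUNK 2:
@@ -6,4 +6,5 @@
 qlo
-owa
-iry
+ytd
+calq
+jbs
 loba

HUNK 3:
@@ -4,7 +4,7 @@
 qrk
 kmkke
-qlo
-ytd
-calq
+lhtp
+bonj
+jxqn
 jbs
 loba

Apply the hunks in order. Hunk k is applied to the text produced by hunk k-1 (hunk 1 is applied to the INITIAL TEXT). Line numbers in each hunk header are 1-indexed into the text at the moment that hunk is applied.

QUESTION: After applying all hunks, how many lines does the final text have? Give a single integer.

Hunk 1: at line 1 remove [sps,hrral,ldjq] add [vkqxg,xjdm,qrk] -> 12 lines: qxcio vkqxg xjdm qrk kmkke qlo owa iry loba pqmt rjq zvib
Hunk 2: at line 6 remove [owa,iry] add [ytd,calq,jbs] -> 13 lines: qxcio vkqxg xjdm qrk kmkke qlo ytd calq jbs loba pqmt rjq zvib
Hunk 3: at line 4 remove [qlo,ytd,calq] add [lhtp,bonj,jxqn] -> 13 lines: qxcio vkqxg xjdm qrk kmkke lhtp bonj jxqn jbs loba pqmt rjq zvib
Final line count: 13

Answer: 13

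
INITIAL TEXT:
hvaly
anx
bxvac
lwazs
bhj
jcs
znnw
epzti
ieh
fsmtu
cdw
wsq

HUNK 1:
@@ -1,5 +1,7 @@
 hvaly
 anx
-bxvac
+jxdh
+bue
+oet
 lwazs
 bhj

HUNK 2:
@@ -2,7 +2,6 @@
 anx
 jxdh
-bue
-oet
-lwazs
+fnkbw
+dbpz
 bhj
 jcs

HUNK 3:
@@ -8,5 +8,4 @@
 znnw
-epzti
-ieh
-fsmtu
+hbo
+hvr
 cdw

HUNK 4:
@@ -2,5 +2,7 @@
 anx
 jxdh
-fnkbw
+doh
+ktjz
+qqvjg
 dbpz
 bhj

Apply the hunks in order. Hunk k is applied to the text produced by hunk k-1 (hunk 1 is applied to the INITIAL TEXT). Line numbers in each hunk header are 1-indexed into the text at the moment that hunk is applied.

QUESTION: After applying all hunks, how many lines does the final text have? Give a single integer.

Answer: 14

Derivation:
Hunk 1: at line 1 remove [bxvac] add [jxdh,bue,oet] -> 14 lines: hvaly anx jxdh bue oet lwazs bhj jcs znnw epzti ieh fsmtu cdw wsq
Hunk 2: at line 2 remove [bue,oet,lwazs] add [fnkbw,dbpz] -> 13 lines: hvaly anx jxdh fnkbw dbpz bhj jcs znnw epzti ieh fsmtu cdw wsq
Hunk 3: at line 8 remove [epzti,ieh,fsmtu] add [hbo,hvr] -> 12 lines: hvaly anx jxdh fnkbw dbpz bhj jcs znnw hbo hvr cdw wsq
Hunk 4: at line 2 remove [fnkbw] add [doh,ktjz,qqvjg] -> 14 lines: hvaly anx jxdh doh ktjz qqvjg dbpz bhj jcs znnw hbo hvr cdw wsq
Final line count: 14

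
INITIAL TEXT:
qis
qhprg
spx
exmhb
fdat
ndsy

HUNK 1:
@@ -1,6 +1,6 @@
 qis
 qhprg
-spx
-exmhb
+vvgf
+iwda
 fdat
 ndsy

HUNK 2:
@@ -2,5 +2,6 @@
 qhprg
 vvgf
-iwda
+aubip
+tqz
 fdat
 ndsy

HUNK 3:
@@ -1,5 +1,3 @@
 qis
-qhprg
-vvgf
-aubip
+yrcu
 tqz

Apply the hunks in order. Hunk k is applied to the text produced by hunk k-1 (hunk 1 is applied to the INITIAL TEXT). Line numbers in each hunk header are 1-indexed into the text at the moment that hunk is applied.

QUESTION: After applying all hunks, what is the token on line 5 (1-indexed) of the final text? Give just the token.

Answer: ndsy

Derivation:
Hunk 1: at line 1 remove [spx,exmhb] add [vvgf,iwda] -> 6 lines: qis qhprg vvgf iwda fdat ndsy
Hunk 2: at line 2 remove [iwda] add [aubip,tqz] -> 7 lines: qis qhprg vvgf aubip tqz fdat ndsy
Hunk 3: at line 1 remove [qhprg,vvgf,aubip] add [yrcu] -> 5 lines: qis yrcu tqz fdat ndsy
Final line 5: ndsy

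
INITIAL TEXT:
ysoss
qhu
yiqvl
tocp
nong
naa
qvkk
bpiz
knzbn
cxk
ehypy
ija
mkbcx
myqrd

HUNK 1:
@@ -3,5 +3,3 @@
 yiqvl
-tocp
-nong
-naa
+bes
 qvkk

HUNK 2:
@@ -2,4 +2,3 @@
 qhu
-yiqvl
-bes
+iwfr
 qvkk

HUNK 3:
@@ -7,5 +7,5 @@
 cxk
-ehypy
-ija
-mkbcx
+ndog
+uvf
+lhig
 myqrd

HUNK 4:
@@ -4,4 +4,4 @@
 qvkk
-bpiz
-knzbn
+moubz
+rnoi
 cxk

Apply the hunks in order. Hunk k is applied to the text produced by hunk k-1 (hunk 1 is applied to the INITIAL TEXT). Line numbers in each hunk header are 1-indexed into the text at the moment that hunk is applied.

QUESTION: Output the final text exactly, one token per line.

Answer: ysoss
qhu
iwfr
qvkk
moubz
rnoi
cxk
ndog
uvf
lhig
myqrd

Derivation:
Hunk 1: at line 3 remove [tocp,nong,naa] add [bes] -> 12 lines: ysoss qhu yiqvl bes qvkk bpiz knzbn cxk ehypy ija mkbcx myqrd
Hunk 2: at line 2 remove [yiqvl,bes] add [iwfr] -> 11 lines: ysoss qhu iwfr qvkk bpiz knzbn cxk ehypy ija mkbcx myqrd
Hunk 3: at line 7 remove [ehypy,ija,mkbcx] add [ndog,uvf,lhig] -> 11 lines: ysoss qhu iwfr qvkk bpiz knzbn cxk ndog uvf lhig myqrd
Hunk 4: at line 4 remove [bpiz,knzbn] add [moubz,rnoi] -> 11 lines: ysoss qhu iwfr qvkk moubz rnoi cxk ndog uvf lhig myqrd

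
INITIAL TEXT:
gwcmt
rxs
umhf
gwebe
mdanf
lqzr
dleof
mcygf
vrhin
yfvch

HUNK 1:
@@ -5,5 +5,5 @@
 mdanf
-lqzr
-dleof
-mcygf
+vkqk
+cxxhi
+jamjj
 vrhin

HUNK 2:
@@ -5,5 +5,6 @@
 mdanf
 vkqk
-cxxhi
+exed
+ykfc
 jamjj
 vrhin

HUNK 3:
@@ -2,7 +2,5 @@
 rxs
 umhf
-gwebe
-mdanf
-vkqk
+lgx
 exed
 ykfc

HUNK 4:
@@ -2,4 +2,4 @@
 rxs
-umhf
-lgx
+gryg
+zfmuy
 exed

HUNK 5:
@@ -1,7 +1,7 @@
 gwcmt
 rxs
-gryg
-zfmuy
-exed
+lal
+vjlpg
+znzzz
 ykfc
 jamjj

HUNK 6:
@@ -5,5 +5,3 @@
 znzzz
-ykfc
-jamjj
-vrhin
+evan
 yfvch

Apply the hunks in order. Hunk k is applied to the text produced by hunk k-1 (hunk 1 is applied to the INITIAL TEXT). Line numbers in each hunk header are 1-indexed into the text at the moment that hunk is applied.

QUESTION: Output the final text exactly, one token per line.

Answer: gwcmt
rxs
lal
vjlpg
znzzz
evan
yfvch

Derivation:
Hunk 1: at line 5 remove [lqzr,dleof,mcygf] add [vkqk,cxxhi,jamjj] -> 10 lines: gwcmt rxs umhf gwebe mdanf vkqk cxxhi jamjj vrhin yfvch
Hunk 2: at line 5 remove [cxxhi] add [exed,ykfc] -> 11 lines: gwcmt rxs umhf gwebe mdanf vkqk exed ykfc jamjj vrhin yfvch
Hunk 3: at line 2 remove [gwebe,mdanf,vkqk] add [lgx] -> 9 lines: gwcmt rxs umhf lgx exed ykfc jamjj vrhin yfvch
Hunk 4: at line 2 remove [umhf,lgx] add [gryg,zfmuy] -> 9 lines: gwcmt rxs gryg zfmuy exed ykfc jamjj vrhin yfvch
Hunk 5: at line 1 remove [gryg,zfmuy,exed] add [lal,vjlpg,znzzz] -> 9 lines: gwcmt rxs lal vjlpg znzzz ykfc jamjj vrhin yfvch
Hunk 6: at line 5 remove [ykfc,jamjj,vrhin] add [evan] -> 7 lines: gwcmt rxs lal vjlpg znzzz evan yfvch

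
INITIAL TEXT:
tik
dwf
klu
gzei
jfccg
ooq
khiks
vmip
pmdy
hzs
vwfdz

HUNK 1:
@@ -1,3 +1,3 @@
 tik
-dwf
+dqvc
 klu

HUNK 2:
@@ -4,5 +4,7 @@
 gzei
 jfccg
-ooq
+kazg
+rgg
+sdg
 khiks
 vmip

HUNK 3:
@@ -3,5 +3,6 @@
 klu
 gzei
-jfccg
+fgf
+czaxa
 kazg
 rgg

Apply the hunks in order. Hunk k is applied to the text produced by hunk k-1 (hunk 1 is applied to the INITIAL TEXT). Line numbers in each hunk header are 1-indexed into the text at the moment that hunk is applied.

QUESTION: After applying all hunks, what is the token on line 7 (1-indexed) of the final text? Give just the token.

Hunk 1: at line 1 remove [dwf] add [dqvc] -> 11 lines: tik dqvc klu gzei jfccg ooq khiks vmip pmdy hzs vwfdz
Hunk 2: at line 4 remove [ooq] add [kazg,rgg,sdg] -> 13 lines: tik dqvc klu gzei jfccg kazg rgg sdg khiks vmip pmdy hzs vwfdz
Hunk 3: at line 3 remove [jfccg] add [fgf,czaxa] -> 14 lines: tik dqvc klu gzei fgf czaxa kazg rgg sdg khiks vmip pmdy hzs vwfdz
Final line 7: kazg

Answer: kazg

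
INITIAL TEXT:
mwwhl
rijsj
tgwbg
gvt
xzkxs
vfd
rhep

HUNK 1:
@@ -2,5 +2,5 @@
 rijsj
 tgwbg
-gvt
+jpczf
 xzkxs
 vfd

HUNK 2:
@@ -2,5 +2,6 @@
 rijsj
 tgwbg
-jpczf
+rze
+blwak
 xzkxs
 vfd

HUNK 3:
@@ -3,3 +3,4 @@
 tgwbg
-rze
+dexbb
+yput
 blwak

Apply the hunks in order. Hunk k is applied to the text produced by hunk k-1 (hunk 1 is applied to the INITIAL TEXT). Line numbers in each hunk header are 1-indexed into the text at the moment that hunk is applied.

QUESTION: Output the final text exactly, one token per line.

Answer: mwwhl
rijsj
tgwbg
dexbb
yput
blwak
xzkxs
vfd
rhep

Derivation:
Hunk 1: at line 2 remove [gvt] add [jpczf] -> 7 lines: mwwhl rijsj tgwbg jpczf xzkxs vfd rhep
Hunk 2: at line 2 remove [jpczf] add [rze,blwak] -> 8 lines: mwwhl rijsj tgwbg rze blwak xzkxs vfd rhep
Hunk 3: at line 3 remove [rze] add [dexbb,yput] -> 9 lines: mwwhl rijsj tgwbg dexbb yput blwak xzkxs vfd rhep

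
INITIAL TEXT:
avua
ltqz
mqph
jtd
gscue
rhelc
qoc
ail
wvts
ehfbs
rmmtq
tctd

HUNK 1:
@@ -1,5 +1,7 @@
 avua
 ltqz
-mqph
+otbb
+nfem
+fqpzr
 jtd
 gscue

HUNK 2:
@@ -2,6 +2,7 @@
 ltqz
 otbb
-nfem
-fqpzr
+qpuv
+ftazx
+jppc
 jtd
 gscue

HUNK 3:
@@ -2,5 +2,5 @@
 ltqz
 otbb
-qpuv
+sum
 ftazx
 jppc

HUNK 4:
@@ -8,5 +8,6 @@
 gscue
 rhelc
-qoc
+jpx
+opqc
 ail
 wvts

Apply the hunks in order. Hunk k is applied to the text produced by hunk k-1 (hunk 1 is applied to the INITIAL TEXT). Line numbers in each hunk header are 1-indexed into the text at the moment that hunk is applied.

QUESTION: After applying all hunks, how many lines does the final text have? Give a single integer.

Answer: 16

Derivation:
Hunk 1: at line 1 remove [mqph] add [otbb,nfem,fqpzr] -> 14 lines: avua ltqz otbb nfem fqpzr jtd gscue rhelc qoc ail wvts ehfbs rmmtq tctd
Hunk 2: at line 2 remove [nfem,fqpzr] add [qpuv,ftazx,jppc] -> 15 lines: avua ltqz otbb qpuv ftazx jppc jtd gscue rhelc qoc ail wvts ehfbs rmmtq tctd
Hunk 3: at line 2 remove [qpuv] add [sum] -> 15 lines: avua ltqz otbb sum ftazx jppc jtd gscue rhelc qoc ail wvts ehfbs rmmtq tctd
Hunk 4: at line 8 remove [qoc] add [jpx,opqc] -> 16 lines: avua ltqz otbb sum ftazx jppc jtd gscue rhelc jpx opqc ail wvts ehfbs rmmtq tctd
Final line count: 16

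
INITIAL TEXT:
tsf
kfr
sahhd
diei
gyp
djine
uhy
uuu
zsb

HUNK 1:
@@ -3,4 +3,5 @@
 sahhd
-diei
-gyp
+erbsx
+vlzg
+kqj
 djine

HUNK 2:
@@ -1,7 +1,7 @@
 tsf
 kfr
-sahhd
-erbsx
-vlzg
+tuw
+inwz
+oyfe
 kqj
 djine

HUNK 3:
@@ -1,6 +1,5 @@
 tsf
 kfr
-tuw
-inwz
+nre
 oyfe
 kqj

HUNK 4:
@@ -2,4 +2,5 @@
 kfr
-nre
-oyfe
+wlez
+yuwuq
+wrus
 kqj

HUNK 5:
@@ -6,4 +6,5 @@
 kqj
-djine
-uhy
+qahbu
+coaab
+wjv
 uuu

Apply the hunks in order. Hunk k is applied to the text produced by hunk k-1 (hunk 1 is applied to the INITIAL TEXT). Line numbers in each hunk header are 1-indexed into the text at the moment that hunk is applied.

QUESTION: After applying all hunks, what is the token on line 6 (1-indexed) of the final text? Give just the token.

Hunk 1: at line 3 remove [diei,gyp] add [erbsx,vlzg,kqj] -> 10 lines: tsf kfr sahhd erbsx vlzg kqj djine uhy uuu zsb
Hunk 2: at line 1 remove [sahhd,erbsx,vlzg] add [tuw,inwz,oyfe] -> 10 lines: tsf kfr tuw inwz oyfe kqj djine uhy uuu zsb
Hunk 3: at line 1 remove [tuw,inwz] add [nre] -> 9 lines: tsf kfr nre oyfe kqj djine uhy uuu zsb
Hunk 4: at line 2 remove [nre,oyfe] add [wlez,yuwuq,wrus] -> 10 lines: tsf kfr wlez yuwuq wrus kqj djine uhy uuu zsb
Hunk 5: at line 6 remove [djine,uhy] add [qahbu,coaab,wjv] -> 11 lines: tsf kfr wlez yuwuq wrus kqj qahbu coaab wjv uuu zsb
Final line 6: kqj

Answer: kqj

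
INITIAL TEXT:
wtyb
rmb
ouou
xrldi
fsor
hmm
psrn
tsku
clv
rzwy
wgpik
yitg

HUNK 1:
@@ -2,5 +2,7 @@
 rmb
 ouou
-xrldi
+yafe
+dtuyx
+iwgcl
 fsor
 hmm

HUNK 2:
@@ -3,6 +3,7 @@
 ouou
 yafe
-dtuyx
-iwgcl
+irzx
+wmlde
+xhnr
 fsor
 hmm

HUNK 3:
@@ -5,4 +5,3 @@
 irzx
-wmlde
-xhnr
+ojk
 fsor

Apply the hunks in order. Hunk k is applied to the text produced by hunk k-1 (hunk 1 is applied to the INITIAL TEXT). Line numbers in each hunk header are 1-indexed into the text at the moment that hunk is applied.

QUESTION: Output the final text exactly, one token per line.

Hunk 1: at line 2 remove [xrldi] add [yafe,dtuyx,iwgcl] -> 14 lines: wtyb rmb ouou yafe dtuyx iwgcl fsor hmm psrn tsku clv rzwy wgpik yitg
Hunk 2: at line 3 remove [dtuyx,iwgcl] add [irzx,wmlde,xhnr] -> 15 lines: wtyb rmb ouou yafe irzx wmlde xhnr fsor hmm psrn tsku clv rzwy wgpik yitg
Hunk 3: at line 5 remove [wmlde,xhnr] add [ojk] -> 14 lines: wtyb rmb ouou yafe irzx ojk fsor hmm psrn tsku clv rzwy wgpik yitg

Answer: wtyb
rmb
ouou
yafe
irzx
ojk
fsor
hmm
psrn
tsku
clv
rzwy
wgpik
yitg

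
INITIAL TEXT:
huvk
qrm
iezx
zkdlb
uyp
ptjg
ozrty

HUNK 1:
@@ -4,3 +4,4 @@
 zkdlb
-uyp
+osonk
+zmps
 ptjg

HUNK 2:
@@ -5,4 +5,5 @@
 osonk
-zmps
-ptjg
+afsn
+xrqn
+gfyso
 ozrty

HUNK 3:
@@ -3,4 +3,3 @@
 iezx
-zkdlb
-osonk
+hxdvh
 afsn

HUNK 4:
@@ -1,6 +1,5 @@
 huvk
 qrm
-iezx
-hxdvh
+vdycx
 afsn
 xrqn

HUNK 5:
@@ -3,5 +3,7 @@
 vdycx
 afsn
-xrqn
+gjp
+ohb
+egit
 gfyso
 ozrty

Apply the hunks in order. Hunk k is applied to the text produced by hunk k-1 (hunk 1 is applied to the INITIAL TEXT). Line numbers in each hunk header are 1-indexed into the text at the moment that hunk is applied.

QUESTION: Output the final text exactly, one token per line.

Answer: huvk
qrm
vdycx
afsn
gjp
ohb
egit
gfyso
ozrty

Derivation:
Hunk 1: at line 4 remove [uyp] add [osonk,zmps] -> 8 lines: huvk qrm iezx zkdlb osonk zmps ptjg ozrty
Hunk 2: at line 5 remove [zmps,ptjg] add [afsn,xrqn,gfyso] -> 9 lines: huvk qrm iezx zkdlb osonk afsn xrqn gfyso ozrty
Hunk 3: at line 3 remove [zkdlb,osonk] add [hxdvh] -> 8 lines: huvk qrm iezx hxdvh afsn xrqn gfyso ozrty
Hunk 4: at line 1 remove [iezx,hxdvh] add [vdycx] -> 7 lines: huvk qrm vdycx afsn xrqn gfyso ozrty
Hunk 5: at line 3 remove [xrqn] add [gjp,ohb,egit] -> 9 lines: huvk qrm vdycx afsn gjp ohb egit gfyso ozrty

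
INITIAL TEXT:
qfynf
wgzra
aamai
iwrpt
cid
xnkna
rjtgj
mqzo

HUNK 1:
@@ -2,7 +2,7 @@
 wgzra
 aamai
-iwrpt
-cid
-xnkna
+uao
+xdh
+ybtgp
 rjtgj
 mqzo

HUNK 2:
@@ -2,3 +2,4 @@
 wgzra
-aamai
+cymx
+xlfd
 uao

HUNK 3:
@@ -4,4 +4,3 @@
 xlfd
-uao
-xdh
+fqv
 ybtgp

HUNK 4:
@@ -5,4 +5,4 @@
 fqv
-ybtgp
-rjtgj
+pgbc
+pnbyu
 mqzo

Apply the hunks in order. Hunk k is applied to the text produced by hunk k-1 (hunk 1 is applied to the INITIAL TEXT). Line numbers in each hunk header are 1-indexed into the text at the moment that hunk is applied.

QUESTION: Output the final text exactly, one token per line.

Answer: qfynf
wgzra
cymx
xlfd
fqv
pgbc
pnbyu
mqzo

Derivation:
Hunk 1: at line 2 remove [iwrpt,cid,xnkna] add [uao,xdh,ybtgp] -> 8 lines: qfynf wgzra aamai uao xdh ybtgp rjtgj mqzo
Hunk 2: at line 2 remove [aamai] add [cymx,xlfd] -> 9 lines: qfynf wgzra cymx xlfd uao xdh ybtgp rjtgj mqzo
Hunk 3: at line 4 remove [uao,xdh] add [fqv] -> 8 lines: qfynf wgzra cymx xlfd fqv ybtgp rjtgj mqzo
Hunk 4: at line 5 remove [ybtgp,rjtgj] add [pgbc,pnbyu] -> 8 lines: qfynf wgzra cymx xlfd fqv pgbc pnbyu mqzo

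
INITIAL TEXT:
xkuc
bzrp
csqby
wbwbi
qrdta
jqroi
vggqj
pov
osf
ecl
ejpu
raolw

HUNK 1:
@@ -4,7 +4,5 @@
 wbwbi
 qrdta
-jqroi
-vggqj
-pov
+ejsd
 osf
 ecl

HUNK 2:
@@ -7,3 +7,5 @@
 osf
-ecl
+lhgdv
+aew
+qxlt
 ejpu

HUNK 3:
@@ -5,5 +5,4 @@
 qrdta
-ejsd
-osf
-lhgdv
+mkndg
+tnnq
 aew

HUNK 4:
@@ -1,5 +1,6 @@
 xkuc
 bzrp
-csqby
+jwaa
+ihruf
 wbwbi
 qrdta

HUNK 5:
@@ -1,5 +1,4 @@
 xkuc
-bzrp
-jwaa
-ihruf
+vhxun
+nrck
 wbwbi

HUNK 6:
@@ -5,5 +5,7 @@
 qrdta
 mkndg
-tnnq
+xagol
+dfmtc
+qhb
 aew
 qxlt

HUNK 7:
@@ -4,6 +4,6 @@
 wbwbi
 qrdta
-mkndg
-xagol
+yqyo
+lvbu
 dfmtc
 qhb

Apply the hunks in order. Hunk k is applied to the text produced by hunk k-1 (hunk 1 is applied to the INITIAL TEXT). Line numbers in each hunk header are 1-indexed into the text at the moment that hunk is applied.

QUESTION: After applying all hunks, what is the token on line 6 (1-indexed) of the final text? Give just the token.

Answer: yqyo

Derivation:
Hunk 1: at line 4 remove [jqroi,vggqj,pov] add [ejsd] -> 10 lines: xkuc bzrp csqby wbwbi qrdta ejsd osf ecl ejpu raolw
Hunk 2: at line 7 remove [ecl] add [lhgdv,aew,qxlt] -> 12 lines: xkuc bzrp csqby wbwbi qrdta ejsd osf lhgdv aew qxlt ejpu raolw
Hunk 3: at line 5 remove [ejsd,osf,lhgdv] add [mkndg,tnnq] -> 11 lines: xkuc bzrp csqby wbwbi qrdta mkndg tnnq aew qxlt ejpu raolw
Hunk 4: at line 1 remove [csqby] add [jwaa,ihruf] -> 12 lines: xkuc bzrp jwaa ihruf wbwbi qrdta mkndg tnnq aew qxlt ejpu raolw
Hunk 5: at line 1 remove [bzrp,jwaa,ihruf] add [vhxun,nrck] -> 11 lines: xkuc vhxun nrck wbwbi qrdta mkndg tnnq aew qxlt ejpu raolw
Hunk 6: at line 5 remove [tnnq] add [xagol,dfmtc,qhb] -> 13 lines: xkuc vhxun nrck wbwbi qrdta mkndg xagol dfmtc qhb aew qxlt ejpu raolw
Hunk 7: at line 4 remove [mkndg,xagol] add [yqyo,lvbu] -> 13 lines: xkuc vhxun nrck wbwbi qrdta yqyo lvbu dfmtc qhb aew qxlt ejpu raolw
Final line 6: yqyo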